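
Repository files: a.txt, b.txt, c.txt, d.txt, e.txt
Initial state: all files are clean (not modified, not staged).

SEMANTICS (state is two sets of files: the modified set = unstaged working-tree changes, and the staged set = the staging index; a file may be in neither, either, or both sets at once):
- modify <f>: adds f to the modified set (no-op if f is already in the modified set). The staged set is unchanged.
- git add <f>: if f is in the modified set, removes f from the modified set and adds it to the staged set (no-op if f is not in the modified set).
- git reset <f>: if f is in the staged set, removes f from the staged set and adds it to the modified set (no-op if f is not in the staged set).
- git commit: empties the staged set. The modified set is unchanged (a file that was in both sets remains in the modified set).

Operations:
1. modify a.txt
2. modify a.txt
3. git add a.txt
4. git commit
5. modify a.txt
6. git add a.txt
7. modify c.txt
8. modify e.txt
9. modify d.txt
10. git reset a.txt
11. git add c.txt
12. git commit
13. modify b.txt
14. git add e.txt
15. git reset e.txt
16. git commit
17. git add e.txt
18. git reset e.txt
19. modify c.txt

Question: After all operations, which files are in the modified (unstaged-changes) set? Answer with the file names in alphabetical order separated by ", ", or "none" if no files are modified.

After op 1 (modify a.txt): modified={a.txt} staged={none}
After op 2 (modify a.txt): modified={a.txt} staged={none}
After op 3 (git add a.txt): modified={none} staged={a.txt}
After op 4 (git commit): modified={none} staged={none}
After op 5 (modify a.txt): modified={a.txt} staged={none}
After op 6 (git add a.txt): modified={none} staged={a.txt}
After op 7 (modify c.txt): modified={c.txt} staged={a.txt}
After op 8 (modify e.txt): modified={c.txt, e.txt} staged={a.txt}
After op 9 (modify d.txt): modified={c.txt, d.txt, e.txt} staged={a.txt}
After op 10 (git reset a.txt): modified={a.txt, c.txt, d.txt, e.txt} staged={none}
After op 11 (git add c.txt): modified={a.txt, d.txt, e.txt} staged={c.txt}
After op 12 (git commit): modified={a.txt, d.txt, e.txt} staged={none}
After op 13 (modify b.txt): modified={a.txt, b.txt, d.txt, e.txt} staged={none}
After op 14 (git add e.txt): modified={a.txt, b.txt, d.txt} staged={e.txt}
After op 15 (git reset e.txt): modified={a.txt, b.txt, d.txt, e.txt} staged={none}
After op 16 (git commit): modified={a.txt, b.txt, d.txt, e.txt} staged={none}
After op 17 (git add e.txt): modified={a.txt, b.txt, d.txt} staged={e.txt}
After op 18 (git reset e.txt): modified={a.txt, b.txt, d.txt, e.txt} staged={none}
After op 19 (modify c.txt): modified={a.txt, b.txt, c.txt, d.txt, e.txt} staged={none}

Answer: a.txt, b.txt, c.txt, d.txt, e.txt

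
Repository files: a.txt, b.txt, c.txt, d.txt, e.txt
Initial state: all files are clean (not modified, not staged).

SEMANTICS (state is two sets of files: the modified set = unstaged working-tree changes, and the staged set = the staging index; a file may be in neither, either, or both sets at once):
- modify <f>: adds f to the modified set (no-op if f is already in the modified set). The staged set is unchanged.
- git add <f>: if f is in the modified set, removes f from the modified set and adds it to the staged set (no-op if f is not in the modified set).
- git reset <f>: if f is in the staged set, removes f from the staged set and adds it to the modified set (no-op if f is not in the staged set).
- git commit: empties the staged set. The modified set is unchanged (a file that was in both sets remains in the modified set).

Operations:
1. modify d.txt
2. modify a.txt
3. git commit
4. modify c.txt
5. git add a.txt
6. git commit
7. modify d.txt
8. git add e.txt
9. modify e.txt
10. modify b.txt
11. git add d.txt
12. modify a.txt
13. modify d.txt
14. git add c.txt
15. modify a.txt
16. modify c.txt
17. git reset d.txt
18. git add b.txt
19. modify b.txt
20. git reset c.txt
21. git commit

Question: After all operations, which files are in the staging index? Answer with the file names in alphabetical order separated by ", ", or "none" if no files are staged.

Answer: none

Derivation:
After op 1 (modify d.txt): modified={d.txt} staged={none}
After op 2 (modify a.txt): modified={a.txt, d.txt} staged={none}
After op 3 (git commit): modified={a.txt, d.txt} staged={none}
After op 4 (modify c.txt): modified={a.txt, c.txt, d.txt} staged={none}
After op 5 (git add a.txt): modified={c.txt, d.txt} staged={a.txt}
After op 6 (git commit): modified={c.txt, d.txt} staged={none}
After op 7 (modify d.txt): modified={c.txt, d.txt} staged={none}
After op 8 (git add e.txt): modified={c.txt, d.txt} staged={none}
After op 9 (modify e.txt): modified={c.txt, d.txt, e.txt} staged={none}
After op 10 (modify b.txt): modified={b.txt, c.txt, d.txt, e.txt} staged={none}
After op 11 (git add d.txt): modified={b.txt, c.txt, e.txt} staged={d.txt}
After op 12 (modify a.txt): modified={a.txt, b.txt, c.txt, e.txt} staged={d.txt}
After op 13 (modify d.txt): modified={a.txt, b.txt, c.txt, d.txt, e.txt} staged={d.txt}
After op 14 (git add c.txt): modified={a.txt, b.txt, d.txt, e.txt} staged={c.txt, d.txt}
After op 15 (modify a.txt): modified={a.txt, b.txt, d.txt, e.txt} staged={c.txt, d.txt}
After op 16 (modify c.txt): modified={a.txt, b.txt, c.txt, d.txt, e.txt} staged={c.txt, d.txt}
After op 17 (git reset d.txt): modified={a.txt, b.txt, c.txt, d.txt, e.txt} staged={c.txt}
After op 18 (git add b.txt): modified={a.txt, c.txt, d.txt, e.txt} staged={b.txt, c.txt}
After op 19 (modify b.txt): modified={a.txt, b.txt, c.txt, d.txt, e.txt} staged={b.txt, c.txt}
After op 20 (git reset c.txt): modified={a.txt, b.txt, c.txt, d.txt, e.txt} staged={b.txt}
After op 21 (git commit): modified={a.txt, b.txt, c.txt, d.txt, e.txt} staged={none}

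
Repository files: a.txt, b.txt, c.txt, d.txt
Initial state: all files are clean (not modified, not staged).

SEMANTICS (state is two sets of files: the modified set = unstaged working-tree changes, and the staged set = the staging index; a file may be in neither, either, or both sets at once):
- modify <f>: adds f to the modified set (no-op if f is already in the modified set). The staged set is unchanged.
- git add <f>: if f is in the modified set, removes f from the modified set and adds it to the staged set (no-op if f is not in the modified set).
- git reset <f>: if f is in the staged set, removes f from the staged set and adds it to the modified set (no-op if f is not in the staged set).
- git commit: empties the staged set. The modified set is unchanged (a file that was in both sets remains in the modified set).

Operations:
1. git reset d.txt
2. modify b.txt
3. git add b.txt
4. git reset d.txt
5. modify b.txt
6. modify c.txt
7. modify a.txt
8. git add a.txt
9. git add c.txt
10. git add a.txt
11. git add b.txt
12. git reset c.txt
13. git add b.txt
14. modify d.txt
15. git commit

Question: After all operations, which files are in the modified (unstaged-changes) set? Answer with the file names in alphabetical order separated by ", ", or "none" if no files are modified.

After op 1 (git reset d.txt): modified={none} staged={none}
After op 2 (modify b.txt): modified={b.txt} staged={none}
After op 3 (git add b.txt): modified={none} staged={b.txt}
After op 4 (git reset d.txt): modified={none} staged={b.txt}
After op 5 (modify b.txt): modified={b.txt} staged={b.txt}
After op 6 (modify c.txt): modified={b.txt, c.txt} staged={b.txt}
After op 7 (modify a.txt): modified={a.txt, b.txt, c.txt} staged={b.txt}
After op 8 (git add a.txt): modified={b.txt, c.txt} staged={a.txt, b.txt}
After op 9 (git add c.txt): modified={b.txt} staged={a.txt, b.txt, c.txt}
After op 10 (git add a.txt): modified={b.txt} staged={a.txt, b.txt, c.txt}
After op 11 (git add b.txt): modified={none} staged={a.txt, b.txt, c.txt}
After op 12 (git reset c.txt): modified={c.txt} staged={a.txt, b.txt}
After op 13 (git add b.txt): modified={c.txt} staged={a.txt, b.txt}
After op 14 (modify d.txt): modified={c.txt, d.txt} staged={a.txt, b.txt}
After op 15 (git commit): modified={c.txt, d.txt} staged={none}

Answer: c.txt, d.txt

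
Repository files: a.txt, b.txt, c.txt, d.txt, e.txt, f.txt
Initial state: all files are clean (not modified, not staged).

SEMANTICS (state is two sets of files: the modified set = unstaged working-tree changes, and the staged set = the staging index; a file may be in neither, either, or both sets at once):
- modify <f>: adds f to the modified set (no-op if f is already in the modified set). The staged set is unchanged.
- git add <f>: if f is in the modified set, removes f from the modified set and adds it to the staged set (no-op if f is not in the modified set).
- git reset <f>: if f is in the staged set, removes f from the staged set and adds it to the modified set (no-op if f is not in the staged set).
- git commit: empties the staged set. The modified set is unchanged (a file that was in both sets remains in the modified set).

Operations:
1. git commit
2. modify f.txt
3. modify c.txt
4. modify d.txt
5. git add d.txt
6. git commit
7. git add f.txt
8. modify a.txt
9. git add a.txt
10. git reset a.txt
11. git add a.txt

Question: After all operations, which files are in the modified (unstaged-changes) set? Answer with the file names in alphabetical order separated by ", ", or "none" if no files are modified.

Answer: c.txt

Derivation:
After op 1 (git commit): modified={none} staged={none}
After op 2 (modify f.txt): modified={f.txt} staged={none}
After op 3 (modify c.txt): modified={c.txt, f.txt} staged={none}
After op 4 (modify d.txt): modified={c.txt, d.txt, f.txt} staged={none}
After op 5 (git add d.txt): modified={c.txt, f.txt} staged={d.txt}
After op 6 (git commit): modified={c.txt, f.txt} staged={none}
After op 7 (git add f.txt): modified={c.txt} staged={f.txt}
After op 8 (modify a.txt): modified={a.txt, c.txt} staged={f.txt}
After op 9 (git add a.txt): modified={c.txt} staged={a.txt, f.txt}
After op 10 (git reset a.txt): modified={a.txt, c.txt} staged={f.txt}
After op 11 (git add a.txt): modified={c.txt} staged={a.txt, f.txt}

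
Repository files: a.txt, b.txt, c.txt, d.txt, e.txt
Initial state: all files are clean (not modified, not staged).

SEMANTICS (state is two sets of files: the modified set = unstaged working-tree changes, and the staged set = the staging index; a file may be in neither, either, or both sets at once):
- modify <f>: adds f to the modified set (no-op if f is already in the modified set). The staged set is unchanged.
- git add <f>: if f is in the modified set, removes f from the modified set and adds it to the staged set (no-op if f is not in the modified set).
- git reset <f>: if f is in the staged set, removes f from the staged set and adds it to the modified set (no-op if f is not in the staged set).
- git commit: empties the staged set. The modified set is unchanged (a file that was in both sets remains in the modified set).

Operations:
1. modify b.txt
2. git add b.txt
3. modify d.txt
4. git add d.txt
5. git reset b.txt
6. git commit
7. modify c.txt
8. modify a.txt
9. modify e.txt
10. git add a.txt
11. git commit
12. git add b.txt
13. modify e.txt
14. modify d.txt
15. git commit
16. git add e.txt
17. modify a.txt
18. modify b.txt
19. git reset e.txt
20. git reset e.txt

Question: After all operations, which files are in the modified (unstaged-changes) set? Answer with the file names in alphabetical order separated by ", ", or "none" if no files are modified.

After op 1 (modify b.txt): modified={b.txt} staged={none}
After op 2 (git add b.txt): modified={none} staged={b.txt}
After op 3 (modify d.txt): modified={d.txt} staged={b.txt}
After op 4 (git add d.txt): modified={none} staged={b.txt, d.txt}
After op 5 (git reset b.txt): modified={b.txt} staged={d.txt}
After op 6 (git commit): modified={b.txt} staged={none}
After op 7 (modify c.txt): modified={b.txt, c.txt} staged={none}
After op 8 (modify a.txt): modified={a.txt, b.txt, c.txt} staged={none}
After op 9 (modify e.txt): modified={a.txt, b.txt, c.txt, e.txt} staged={none}
After op 10 (git add a.txt): modified={b.txt, c.txt, e.txt} staged={a.txt}
After op 11 (git commit): modified={b.txt, c.txt, e.txt} staged={none}
After op 12 (git add b.txt): modified={c.txt, e.txt} staged={b.txt}
After op 13 (modify e.txt): modified={c.txt, e.txt} staged={b.txt}
After op 14 (modify d.txt): modified={c.txt, d.txt, e.txt} staged={b.txt}
After op 15 (git commit): modified={c.txt, d.txt, e.txt} staged={none}
After op 16 (git add e.txt): modified={c.txt, d.txt} staged={e.txt}
After op 17 (modify a.txt): modified={a.txt, c.txt, d.txt} staged={e.txt}
After op 18 (modify b.txt): modified={a.txt, b.txt, c.txt, d.txt} staged={e.txt}
After op 19 (git reset e.txt): modified={a.txt, b.txt, c.txt, d.txt, e.txt} staged={none}
After op 20 (git reset e.txt): modified={a.txt, b.txt, c.txt, d.txt, e.txt} staged={none}

Answer: a.txt, b.txt, c.txt, d.txt, e.txt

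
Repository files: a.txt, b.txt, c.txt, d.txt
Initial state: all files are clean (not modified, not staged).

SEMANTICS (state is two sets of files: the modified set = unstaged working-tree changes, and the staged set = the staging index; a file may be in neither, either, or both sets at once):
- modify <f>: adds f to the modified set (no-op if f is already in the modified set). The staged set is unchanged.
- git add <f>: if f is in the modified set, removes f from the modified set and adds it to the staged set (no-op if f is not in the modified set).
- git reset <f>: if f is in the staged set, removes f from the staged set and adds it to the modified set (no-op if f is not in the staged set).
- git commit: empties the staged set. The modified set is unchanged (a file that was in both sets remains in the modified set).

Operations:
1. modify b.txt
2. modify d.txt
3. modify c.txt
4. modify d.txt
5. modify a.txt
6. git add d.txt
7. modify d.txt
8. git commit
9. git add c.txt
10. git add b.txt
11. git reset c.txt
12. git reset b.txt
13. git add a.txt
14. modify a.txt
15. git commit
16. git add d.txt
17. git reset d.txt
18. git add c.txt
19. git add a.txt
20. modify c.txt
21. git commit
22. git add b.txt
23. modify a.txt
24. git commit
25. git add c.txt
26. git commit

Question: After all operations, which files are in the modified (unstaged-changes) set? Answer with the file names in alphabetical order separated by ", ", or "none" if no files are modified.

After op 1 (modify b.txt): modified={b.txt} staged={none}
After op 2 (modify d.txt): modified={b.txt, d.txt} staged={none}
After op 3 (modify c.txt): modified={b.txt, c.txt, d.txt} staged={none}
After op 4 (modify d.txt): modified={b.txt, c.txt, d.txt} staged={none}
After op 5 (modify a.txt): modified={a.txt, b.txt, c.txt, d.txt} staged={none}
After op 6 (git add d.txt): modified={a.txt, b.txt, c.txt} staged={d.txt}
After op 7 (modify d.txt): modified={a.txt, b.txt, c.txt, d.txt} staged={d.txt}
After op 8 (git commit): modified={a.txt, b.txt, c.txt, d.txt} staged={none}
After op 9 (git add c.txt): modified={a.txt, b.txt, d.txt} staged={c.txt}
After op 10 (git add b.txt): modified={a.txt, d.txt} staged={b.txt, c.txt}
After op 11 (git reset c.txt): modified={a.txt, c.txt, d.txt} staged={b.txt}
After op 12 (git reset b.txt): modified={a.txt, b.txt, c.txt, d.txt} staged={none}
After op 13 (git add a.txt): modified={b.txt, c.txt, d.txt} staged={a.txt}
After op 14 (modify a.txt): modified={a.txt, b.txt, c.txt, d.txt} staged={a.txt}
After op 15 (git commit): modified={a.txt, b.txt, c.txt, d.txt} staged={none}
After op 16 (git add d.txt): modified={a.txt, b.txt, c.txt} staged={d.txt}
After op 17 (git reset d.txt): modified={a.txt, b.txt, c.txt, d.txt} staged={none}
After op 18 (git add c.txt): modified={a.txt, b.txt, d.txt} staged={c.txt}
After op 19 (git add a.txt): modified={b.txt, d.txt} staged={a.txt, c.txt}
After op 20 (modify c.txt): modified={b.txt, c.txt, d.txt} staged={a.txt, c.txt}
After op 21 (git commit): modified={b.txt, c.txt, d.txt} staged={none}
After op 22 (git add b.txt): modified={c.txt, d.txt} staged={b.txt}
After op 23 (modify a.txt): modified={a.txt, c.txt, d.txt} staged={b.txt}
After op 24 (git commit): modified={a.txt, c.txt, d.txt} staged={none}
After op 25 (git add c.txt): modified={a.txt, d.txt} staged={c.txt}
After op 26 (git commit): modified={a.txt, d.txt} staged={none}

Answer: a.txt, d.txt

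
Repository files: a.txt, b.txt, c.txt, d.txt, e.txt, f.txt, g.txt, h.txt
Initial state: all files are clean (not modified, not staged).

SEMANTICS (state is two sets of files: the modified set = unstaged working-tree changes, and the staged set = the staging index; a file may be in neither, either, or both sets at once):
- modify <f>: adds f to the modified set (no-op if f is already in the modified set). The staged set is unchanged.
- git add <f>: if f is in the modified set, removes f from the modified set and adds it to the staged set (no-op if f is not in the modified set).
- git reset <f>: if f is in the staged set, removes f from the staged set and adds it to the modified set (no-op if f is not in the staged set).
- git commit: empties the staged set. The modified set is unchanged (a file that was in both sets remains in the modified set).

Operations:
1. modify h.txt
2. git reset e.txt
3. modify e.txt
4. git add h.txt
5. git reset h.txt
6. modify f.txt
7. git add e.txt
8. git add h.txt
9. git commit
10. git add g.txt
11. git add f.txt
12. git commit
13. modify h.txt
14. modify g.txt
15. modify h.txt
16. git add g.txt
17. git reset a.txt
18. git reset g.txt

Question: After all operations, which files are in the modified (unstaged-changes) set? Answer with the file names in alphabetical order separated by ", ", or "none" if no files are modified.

After op 1 (modify h.txt): modified={h.txt} staged={none}
After op 2 (git reset e.txt): modified={h.txt} staged={none}
After op 3 (modify e.txt): modified={e.txt, h.txt} staged={none}
After op 4 (git add h.txt): modified={e.txt} staged={h.txt}
After op 5 (git reset h.txt): modified={e.txt, h.txt} staged={none}
After op 6 (modify f.txt): modified={e.txt, f.txt, h.txt} staged={none}
After op 7 (git add e.txt): modified={f.txt, h.txt} staged={e.txt}
After op 8 (git add h.txt): modified={f.txt} staged={e.txt, h.txt}
After op 9 (git commit): modified={f.txt} staged={none}
After op 10 (git add g.txt): modified={f.txt} staged={none}
After op 11 (git add f.txt): modified={none} staged={f.txt}
After op 12 (git commit): modified={none} staged={none}
After op 13 (modify h.txt): modified={h.txt} staged={none}
After op 14 (modify g.txt): modified={g.txt, h.txt} staged={none}
After op 15 (modify h.txt): modified={g.txt, h.txt} staged={none}
After op 16 (git add g.txt): modified={h.txt} staged={g.txt}
After op 17 (git reset a.txt): modified={h.txt} staged={g.txt}
After op 18 (git reset g.txt): modified={g.txt, h.txt} staged={none}

Answer: g.txt, h.txt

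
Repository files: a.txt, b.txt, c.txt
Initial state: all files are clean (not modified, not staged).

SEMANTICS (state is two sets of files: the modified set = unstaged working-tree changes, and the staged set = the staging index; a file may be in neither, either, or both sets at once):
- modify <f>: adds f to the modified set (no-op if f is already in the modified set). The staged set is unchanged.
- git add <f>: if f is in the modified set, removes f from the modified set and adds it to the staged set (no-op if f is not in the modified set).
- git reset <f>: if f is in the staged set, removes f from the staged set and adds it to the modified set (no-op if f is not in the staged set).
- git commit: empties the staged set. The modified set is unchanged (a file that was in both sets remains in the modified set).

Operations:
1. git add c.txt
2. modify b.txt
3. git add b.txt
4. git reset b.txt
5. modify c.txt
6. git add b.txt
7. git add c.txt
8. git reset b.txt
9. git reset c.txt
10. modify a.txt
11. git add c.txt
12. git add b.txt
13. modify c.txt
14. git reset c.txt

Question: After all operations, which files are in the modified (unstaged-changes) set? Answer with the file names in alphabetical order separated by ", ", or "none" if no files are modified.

After op 1 (git add c.txt): modified={none} staged={none}
After op 2 (modify b.txt): modified={b.txt} staged={none}
After op 3 (git add b.txt): modified={none} staged={b.txt}
After op 4 (git reset b.txt): modified={b.txt} staged={none}
After op 5 (modify c.txt): modified={b.txt, c.txt} staged={none}
After op 6 (git add b.txt): modified={c.txt} staged={b.txt}
After op 7 (git add c.txt): modified={none} staged={b.txt, c.txt}
After op 8 (git reset b.txt): modified={b.txt} staged={c.txt}
After op 9 (git reset c.txt): modified={b.txt, c.txt} staged={none}
After op 10 (modify a.txt): modified={a.txt, b.txt, c.txt} staged={none}
After op 11 (git add c.txt): modified={a.txt, b.txt} staged={c.txt}
After op 12 (git add b.txt): modified={a.txt} staged={b.txt, c.txt}
After op 13 (modify c.txt): modified={a.txt, c.txt} staged={b.txt, c.txt}
After op 14 (git reset c.txt): modified={a.txt, c.txt} staged={b.txt}

Answer: a.txt, c.txt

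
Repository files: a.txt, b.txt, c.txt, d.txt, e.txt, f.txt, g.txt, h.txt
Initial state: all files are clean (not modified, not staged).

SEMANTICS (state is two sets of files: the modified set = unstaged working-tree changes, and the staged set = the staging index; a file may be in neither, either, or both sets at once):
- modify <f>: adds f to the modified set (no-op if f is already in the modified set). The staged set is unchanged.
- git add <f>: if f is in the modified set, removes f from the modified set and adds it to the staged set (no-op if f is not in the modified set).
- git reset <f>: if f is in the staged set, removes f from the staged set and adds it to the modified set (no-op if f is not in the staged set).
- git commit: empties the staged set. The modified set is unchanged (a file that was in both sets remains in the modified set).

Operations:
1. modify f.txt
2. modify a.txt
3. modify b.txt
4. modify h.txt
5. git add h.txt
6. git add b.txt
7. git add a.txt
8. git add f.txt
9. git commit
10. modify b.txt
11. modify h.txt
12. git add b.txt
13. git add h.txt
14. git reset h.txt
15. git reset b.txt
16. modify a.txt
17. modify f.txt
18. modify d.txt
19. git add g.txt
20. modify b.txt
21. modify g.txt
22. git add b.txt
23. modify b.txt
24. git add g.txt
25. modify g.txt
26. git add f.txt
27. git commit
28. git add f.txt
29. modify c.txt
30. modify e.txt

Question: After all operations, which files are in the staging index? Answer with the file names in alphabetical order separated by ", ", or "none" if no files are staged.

Answer: none

Derivation:
After op 1 (modify f.txt): modified={f.txt} staged={none}
After op 2 (modify a.txt): modified={a.txt, f.txt} staged={none}
After op 3 (modify b.txt): modified={a.txt, b.txt, f.txt} staged={none}
After op 4 (modify h.txt): modified={a.txt, b.txt, f.txt, h.txt} staged={none}
After op 5 (git add h.txt): modified={a.txt, b.txt, f.txt} staged={h.txt}
After op 6 (git add b.txt): modified={a.txt, f.txt} staged={b.txt, h.txt}
After op 7 (git add a.txt): modified={f.txt} staged={a.txt, b.txt, h.txt}
After op 8 (git add f.txt): modified={none} staged={a.txt, b.txt, f.txt, h.txt}
After op 9 (git commit): modified={none} staged={none}
After op 10 (modify b.txt): modified={b.txt} staged={none}
After op 11 (modify h.txt): modified={b.txt, h.txt} staged={none}
After op 12 (git add b.txt): modified={h.txt} staged={b.txt}
After op 13 (git add h.txt): modified={none} staged={b.txt, h.txt}
After op 14 (git reset h.txt): modified={h.txt} staged={b.txt}
After op 15 (git reset b.txt): modified={b.txt, h.txt} staged={none}
After op 16 (modify a.txt): modified={a.txt, b.txt, h.txt} staged={none}
After op 17 (modify f.txt): modified={a.txt, b.txt, f.txt, h.txt} staged={none}
After op 18 (modify d.txt): modified={a.txt, b.txt, d.txt, f.txt, h.txt} staged={none}
After op 19 (git add g.txt): modified={a.txt, b.txt, d.txt, f.txt, h.txt} staged={none}
After op 20 (modify b.txt): modified={a.txt, b.txt, d.txt, f.txt, h.txt} staged={none}
After op 21 (modify g.txt): modified={a.txt, b.txt, d.txt, f.txt, g.txt, h.txt} staged={none}
After op 22 (git add b.txt): modified={a.txt, d.txt, f.txt, g.txt, h.txt} staged={b.txt}
After op 23 (modify b.txt): modified={a.txt, b.txt, d.txt, f.txt, g.txt, h.txt} staged={b.txt}
After op 24 (git add g.txt): modified={a.txt, b.txt, d.txt, f.txt, h.txt} staged={b.txt, g.txt}
After op 25 (modify g.txt): modified={a.txt, b.txt, d.txt, f.txt, g.txt, h.txt} staged={b.txt, g.txt}
After op 26 (git add f.txt): modified={a.txt, b.txt, d.txt, g.txt, h.txt} staged={b.txt, f.txt, g.txt}
After op 27 (git commit): modified={a.txt, b.txt, d.txt, g.txt, h.txt} staged={none}
After op 28 (git add f.txt): modified={a.txt, b.txt, d.txt, g.txt, h.txt} staged={none}
After op 29 (modify c.txt): modified={a.txt, b.txt, c.txt, d.txt, g.txt, h.txt} staged={none}
After op 30 (modify e.txt): modified={a.txt, b.txt, c.txt, d.txt, e.txt, g.txt, h.txt} staged={none}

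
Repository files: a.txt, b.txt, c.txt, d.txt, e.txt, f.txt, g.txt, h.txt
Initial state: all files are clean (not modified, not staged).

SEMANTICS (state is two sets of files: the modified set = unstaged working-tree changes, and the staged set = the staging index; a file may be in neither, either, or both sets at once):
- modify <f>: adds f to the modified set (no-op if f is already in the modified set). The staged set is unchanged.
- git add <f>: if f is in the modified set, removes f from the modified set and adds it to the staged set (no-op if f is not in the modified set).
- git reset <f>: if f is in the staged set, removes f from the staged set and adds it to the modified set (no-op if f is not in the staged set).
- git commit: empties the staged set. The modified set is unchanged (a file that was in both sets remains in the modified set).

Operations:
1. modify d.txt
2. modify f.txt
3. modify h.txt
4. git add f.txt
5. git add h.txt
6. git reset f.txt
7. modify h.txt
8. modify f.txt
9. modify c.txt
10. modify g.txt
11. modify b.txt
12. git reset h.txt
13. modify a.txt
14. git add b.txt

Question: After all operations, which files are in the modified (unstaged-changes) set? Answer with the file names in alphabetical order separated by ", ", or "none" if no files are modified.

After op 1 (modify d.txt): modified={d.txt} staged={none}
After op 2 (modify f.txt): modified={d.txt, f.txt} staged={none}
After op 3 (modify h.txt): modified={d.txt, f.txt, h.txt} staged={none}
After op 4 (git add f.txt): modified={d.txt, h.txt} staged={f.txt}
After op 5 (git add h.txt): modified={d.txt} staged={f.txt, h.txt}
After op 6 (git reset f.txt): modified={d.txt, f.txt} staged={h.txt}
After op 7 (modify h.txt): modified={d.txt, f.txt, h.txt} staged={h.txt}
After op 8 (modify f.txt): modified={d.txt, f.txt, h.txt} staged={h.txt}
After op 9 (modify c.txt): modified={c.txt, d.txt, f.txt, h.txt} staged={h.txt}
After op 10 (modify g.txt): modified={c.txt, d.txt, f.txt, g.txt, h.txt} staged={h.txt}
After op 11 (modify b.txt): modified={b.txt, c.txt, d.txt, f.txt, g.txt, h.txt} staged={h.txt}
After op 12 (git reset h.txt): modified={b.txt, c.txt, d.txt, f.txt, g.txt, h.txt} staged={none}
After op 13 (modify a.txt): modified={a.txt, b.txt, c.txt, d.txt, f.txt, g.txt, h.txt} staged={none}
After op 14 (git add b.txt): modified={a.txt, c.txt, d.txt, f.txt, g.txt, h.txt} staged={b.txt}

Answer: a.txt, c.txt, d.txt, f.txt, g.txt, h.txt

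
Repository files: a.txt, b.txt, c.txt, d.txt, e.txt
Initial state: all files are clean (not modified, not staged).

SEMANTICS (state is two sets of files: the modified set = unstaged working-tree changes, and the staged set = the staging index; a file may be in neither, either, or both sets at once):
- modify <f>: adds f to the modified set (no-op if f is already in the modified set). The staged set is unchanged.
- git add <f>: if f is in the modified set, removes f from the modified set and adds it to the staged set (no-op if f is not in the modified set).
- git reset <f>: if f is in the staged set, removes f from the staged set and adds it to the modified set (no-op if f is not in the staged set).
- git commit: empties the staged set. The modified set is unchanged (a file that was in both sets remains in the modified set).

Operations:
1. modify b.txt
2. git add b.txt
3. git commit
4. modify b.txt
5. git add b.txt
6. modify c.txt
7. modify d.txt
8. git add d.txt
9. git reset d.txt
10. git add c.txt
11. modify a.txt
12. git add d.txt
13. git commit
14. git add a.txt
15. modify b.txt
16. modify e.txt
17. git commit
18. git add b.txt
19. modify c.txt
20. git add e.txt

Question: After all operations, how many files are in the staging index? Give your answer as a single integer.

Answer: 2

Derivation:
After op 1 (modify b.txt): modified={b.txt} staged={none}
After op 2 (git add b.txt): modified={none} staged={b.txt}
After op 3 (git commit): modified={none} staged={none}
After op 4 (modify b.txt): modified={b.txt} staged={none}
After op 5 (git add b.txt): modified={none} staged={b.txt}
After op 6 (modify c.txt): modified={c.txt} staged={b.txt}
After op 7 (modify d.txt): modified={c.txt, d.txt} staged={b.txt}
After op 8 (git add d.txt): modified={c.txt} staged={b.txt, d.txt}
After op 9 (git reset d.txt): modified={c.txt, d.txt} staged={b.txt}
After op 10 (git add c.txt): modified={d.txt} staged={b.txt, c.txt}
After op 11 (modify a.txt): modified={a.txt, d.txt} staged={b.txt, c.txt}
After op 12 (git add d.txt): modified={a.txt} staged={b.txt, c.txt, d.txt}
After op 13 (git commit): modified={a.txt} staged={none}
After op 14 (git add a.txt): modified={none} staged={a.txt}
After op 15 (modify b.txt): modified={b.txt} staged={a.txt}
After op 16 (modify e.txt): modified={b.txt, e.txt} staged={a.txt}
After op 17 (git commit): modified={b.txt, e.txt} staged={none}
After op 18 (git add b.txt): modified={e.txt} staged={b.txt}
After op 19 (modify c.txt): modified={c.txt, e.txt} staged={b.txt}
After op 20 (git add e.txt): modified={c.txt} staged={b.txt, e.txt}
Final staged set: {b.txt, e.txt} -> count=2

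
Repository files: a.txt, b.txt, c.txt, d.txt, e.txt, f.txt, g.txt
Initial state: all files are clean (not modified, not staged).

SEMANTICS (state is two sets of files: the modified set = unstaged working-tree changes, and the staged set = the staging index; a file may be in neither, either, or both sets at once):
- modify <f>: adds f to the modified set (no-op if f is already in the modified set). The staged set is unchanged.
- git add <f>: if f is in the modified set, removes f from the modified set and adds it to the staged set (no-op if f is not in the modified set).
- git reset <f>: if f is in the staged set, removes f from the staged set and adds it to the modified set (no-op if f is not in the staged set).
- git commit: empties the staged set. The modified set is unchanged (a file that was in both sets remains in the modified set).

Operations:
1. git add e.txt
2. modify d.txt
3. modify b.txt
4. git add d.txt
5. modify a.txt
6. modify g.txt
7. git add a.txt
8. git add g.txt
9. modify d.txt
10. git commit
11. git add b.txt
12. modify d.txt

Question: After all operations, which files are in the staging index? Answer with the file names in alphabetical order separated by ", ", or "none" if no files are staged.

After op 1 (git add e.txt): modified={none} staged={none}
After op 2 (modify d.txt): modified={d.txt} staged={none}
After op 3 (modify b.txt): modified={b.txt, d.txt} staged={none}
After op 4 (git add d.txt): modified={b.txt} staged={d.txt}
After op 5 (modify a.txt): modified={a.txt, b.txt} staged={d.txt}
After op 6 (modify g.txt): modified={a.txt, b.txt, g.txt} staged={d.txt}
After op 7 (git add a.txt): modified={b.txt, g.txt} staged={a.txt, d.txt}
After op 8 (git add g.txt): modified={b.txt} staged={a.txt, d.txt, g.txt}
After op 9 (modify d.txt): modified={b.txt, d.txt} staged={a.txt, d.txt, g.txt}
After op 10 (git commit): modified={b.txt, d.txt} staged={none}
After op 11 (git add b.txt): modified={d.txt} staged={b.txt}
After op 12 (modify d.txt): modified={d.txt} staged={b.txt}

Answer: b.txt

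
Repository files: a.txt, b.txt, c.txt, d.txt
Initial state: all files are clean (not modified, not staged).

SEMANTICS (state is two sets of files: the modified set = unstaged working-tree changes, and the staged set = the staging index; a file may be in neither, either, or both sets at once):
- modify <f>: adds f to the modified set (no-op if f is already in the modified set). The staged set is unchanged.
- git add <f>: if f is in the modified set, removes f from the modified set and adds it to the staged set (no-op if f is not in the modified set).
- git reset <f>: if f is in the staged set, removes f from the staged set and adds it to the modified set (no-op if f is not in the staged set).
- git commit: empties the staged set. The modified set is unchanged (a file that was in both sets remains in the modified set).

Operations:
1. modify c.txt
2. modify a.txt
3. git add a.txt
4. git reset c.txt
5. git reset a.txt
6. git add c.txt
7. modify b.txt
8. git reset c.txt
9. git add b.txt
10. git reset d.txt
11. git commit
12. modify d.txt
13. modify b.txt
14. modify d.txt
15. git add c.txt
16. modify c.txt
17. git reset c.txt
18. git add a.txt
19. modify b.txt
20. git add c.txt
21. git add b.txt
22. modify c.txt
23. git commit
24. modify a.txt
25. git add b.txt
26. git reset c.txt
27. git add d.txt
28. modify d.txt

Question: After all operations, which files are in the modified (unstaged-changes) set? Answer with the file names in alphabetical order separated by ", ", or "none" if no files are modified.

After op 1 (modify c.txt): modified={c.txt} staged={none}
After op 2 (modify a.txt): modified={a.txt, c.txt} staged={none}
After op 3 (git add a.txt): modified={c.txt} staged={a.txt}
After op 4 (git reset c.txt): modified={c.txt} staged={a.txt}
After op 5 (git reset a.txt): modified={a.txt, c.txt} staged={none}
After op 6 (git add c.txt): modified={a.txt} staged={c.txt}
After op 7 (modify b.txt): modified={a.txt, b.txt} staged={c.txt}
After op 8 (git reset c.txt): modified={a.txt, b.txt, c.txt} staged={none}
After op 9 (git add b.txt): modified={a.txt, c.txt} staged={b.txt}
After op 10 (git reset d.txt): modified={a.txt, c.txt} staged={b.txt}
After op 11 (git commit): modified={a.txt, c.txt} staged={none}
After op 12 (modify d.txt): modified={a.txt, c.txt, d.txt} staged={none}
After op 13 (modify b.txt): modified={a.txt, b.txt, c.txt, d.txt} staged={none}
After op 14 (modify d.txt): modified={a.txt, b.txt, c.txt, d.txt} staged={none}
After op 15 (git add c.txt): modified={a.txt, b.txt, d.txt} staged={c.txt}
After op 16 (modify c.txt): modified={a.txt, b.txt, c.txt, d.txt} staged={c.txt}
After op 17 (git reset c.txt): modified={a.txt, b.txt, c.txt, d.txt} staged={none}
After op 18 (git add a.txt): modified={b.txt, c.txt, d.txt} staged={a.txt}
After op 19 (modify b.txt): modified={b.txt, c.txt, d.txt} staged={a.txt}
After op 20 (git add c.txt): modified={b.txt, d.txt} staged={a.txt, c.txt}
After op 21 (git add b.txt): modified={d.txt} staged={a.txt, b.txt, c.txt}
After op 22 (modify c.txt): modified={c.txt, d.txt} staged={a.txt, b.txt, c.txt}
After op 23 (git commit): modified={c.txt, d.txt} staged={none}
After op 24 (modify a.txt): modified={a.txt, c.txt, d.txt} staged={none}
After op 25 (git add b.txt): modified={a.txt, c.txt, d.txt} staged={none}
After op 26 (git reset c.txt): modified={a.txt, c.txt, d.txt} staged={none}
After op 27 (git add d.txt): modified={a.txt, c.txt} staged={d.txt}
After op 28 (modify d.txt): modified={a.txt, c.txt, d.txt} staged={d.txt}

Answer: a.txt, c.txt, d.txt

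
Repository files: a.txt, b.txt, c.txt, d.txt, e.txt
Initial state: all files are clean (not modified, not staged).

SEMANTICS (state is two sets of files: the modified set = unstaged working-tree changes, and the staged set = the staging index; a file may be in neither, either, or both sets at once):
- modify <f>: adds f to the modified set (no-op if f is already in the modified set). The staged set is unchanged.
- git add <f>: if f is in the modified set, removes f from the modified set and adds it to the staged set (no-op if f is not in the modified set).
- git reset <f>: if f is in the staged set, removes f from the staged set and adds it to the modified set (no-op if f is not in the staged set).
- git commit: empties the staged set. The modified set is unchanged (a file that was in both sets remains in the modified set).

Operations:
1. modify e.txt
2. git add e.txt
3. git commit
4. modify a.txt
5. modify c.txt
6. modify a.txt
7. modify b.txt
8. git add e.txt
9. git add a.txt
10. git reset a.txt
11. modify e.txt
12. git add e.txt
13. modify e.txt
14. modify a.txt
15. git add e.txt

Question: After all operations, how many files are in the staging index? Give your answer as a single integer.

After op 1 (modify e.txt): modified={e.txt} staged={none}
After op 2 (git add e.txt): modified={none} staged={e.txt}
After op 3 (git commit): modified={none} staged={none}
After op 4 (modify a.txt): modified={a.txt} staged={none}
After op 5 (modify c.txt): modified={a.txt, c.txt} staged={none}
After op 6 (modify a.txt): modified={a.txt, c.txt} staged={none}
After op 7 (modify b.txt): modified={a.txt, b.txt, c.txt} staged={none}
After op 8 (git add e.txt): modified={a.txt, b.txt, c.txt} staged={none}
After op 9 (git add a.txt): modified={b.txt, c.txt} staged={a.txt}
After op 10 (git reset a.txt): modified={a.txt, b.txt, c.txt} staged={none}
After op 11 (modify e.txt): modified={a.txt, b.txt, c.txt, e.txt} staged={none}
After op 12 (git add e.txt): modified={a.txt, b.txt, c.txt} staged={e.txt}
After op 13 (modify e.txt): modified={a.txt, b.txt, c.txt, e.txt} staged={e.txt}
After op 14 (modify a.txt): modified={a.txt, b.txt, c.txt, e.txt} staged={e.txt}
After op 15 (git add e.txt): modified={a.txt, b.txt, c.txt} staged={e.txt}
Final staged set: {e.txt} -> count=1

Answer: 1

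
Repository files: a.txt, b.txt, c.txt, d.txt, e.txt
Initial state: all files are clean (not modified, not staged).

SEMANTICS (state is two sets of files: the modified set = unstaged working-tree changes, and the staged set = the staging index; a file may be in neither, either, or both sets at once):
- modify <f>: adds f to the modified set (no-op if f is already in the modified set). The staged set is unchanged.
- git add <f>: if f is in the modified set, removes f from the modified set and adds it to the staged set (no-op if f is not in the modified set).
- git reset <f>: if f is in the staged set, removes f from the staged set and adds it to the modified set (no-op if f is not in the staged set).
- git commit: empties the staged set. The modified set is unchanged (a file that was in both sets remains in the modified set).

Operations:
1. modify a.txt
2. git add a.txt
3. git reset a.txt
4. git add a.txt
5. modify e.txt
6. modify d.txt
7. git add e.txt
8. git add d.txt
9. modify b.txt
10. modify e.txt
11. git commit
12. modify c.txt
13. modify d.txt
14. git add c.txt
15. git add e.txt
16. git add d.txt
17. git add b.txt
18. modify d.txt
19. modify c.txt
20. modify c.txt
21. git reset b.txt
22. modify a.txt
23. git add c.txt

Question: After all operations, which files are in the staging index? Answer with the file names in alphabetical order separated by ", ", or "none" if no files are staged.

After op 1 (modify a.txt): modified={a.txt} staged={none}
After op 2 (git add a.txt): modified={none} staged={a.txt}
After op 3 (git reset a.txt): modified={a.txt} staged={none}
After op 4 (git add a.txt): modified={none} staged={a.txt}
After op 5 (modify e.txt): modified={e.txt} staged={a.txt}
After op 6 (modify d.txt): modified={d.txt, e.txt} staged={a.txt}
After op 7 (git add e.txt): modified={d.txt} staged={a.txt, e.txt}
After op 8 (git add d.txt): modified={none} staged={a.txt, d.txt, e.txt}
After op 9 (modify b.txt): modified={b.txt} staged={a.txt, d.txt, e.txt}
After op 10 (modify e.txt): modified={b.txt, e.txt} staged={a.txt, d.txt, e.txt}
After op 11 (git commit): modified={b.txt, e.txt} staged={none}
After op 12 (modify c.txt): modified={b.txt, c.txt, e.txt} staged={none}
After op 13 (modify d.txt): modified={b.txt, c.txt, d.txt, e.txt} staged={none}
After op 14 (git add c.txt): modified={b.txt, d.txt, e.txt} staged={c.txt}
After op 15 (git add e.txt): modified={b.txt, d.txt} staged={c.txt, e.txt}
After op 16 (git add d.txt): modified={b.txt} staged={c.txt, d.txt, e.txt}
After op 17 (git add b.txt): modified={none} staged={b.txt, c.txt, d.txt, e.txt}
After op 18 (modify d.txt): modified={d.txt} staged={b.txt, c.txt, d.txt, e.txt}
After op 19 (modify c.txt): modified={c.txt, d.txt} staged={b.txt, c.txt, d.txt, e.txt}
After op 20 (modify c.txt): modified={c.txt, d.txt} staged={b.txt, c.txt, d.txt, e.txt}
After op 21 (git reset b.txt): modified={b.txt, c.txt, d.txt} staged={c.txt, d.txt, e.txt}
After op 22 (modify a.txt): modified={a.txt, b.txt, c.txt, d.txt} staged={c.txt, d.txt, e.txt}
After op 23 (git add c.txt): modified={a.txt, b.txt, d.txt} staged={c.txt, d.txt, e.txt}

Answer: c.txt, d.txt, e.txt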